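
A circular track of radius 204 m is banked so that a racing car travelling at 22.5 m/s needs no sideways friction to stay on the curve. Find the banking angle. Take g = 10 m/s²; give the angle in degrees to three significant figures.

With no friction, the horizontal component of the normal force provides the centripetal force: N sinθ = mv²/r, while N cosθ = mg vertically.
Dividing: tanθ = v²/(r g) = (22.5)²/(204 × 10.0) = 506.2/2040 = 0.2482.
θ = arctan(0.2482) = 13.94°.

13.9°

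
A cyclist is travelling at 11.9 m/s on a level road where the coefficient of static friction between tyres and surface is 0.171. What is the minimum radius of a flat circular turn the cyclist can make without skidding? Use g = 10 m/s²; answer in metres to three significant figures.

At the limit, μ_s m g = m v²/r, so r_min = v²/(μ_s g) = (11.9)²/(0.171 × 10.0) = 141.6/1.710 = 82.81 m.

82.8 m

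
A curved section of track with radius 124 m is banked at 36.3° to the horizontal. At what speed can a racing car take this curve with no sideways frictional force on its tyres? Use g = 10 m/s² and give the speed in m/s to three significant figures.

30.2 m/s

On a frictionless banked curve, N sinθ = mv²/r and N cosθ = mg, so tanθ = v²/(rg).
v = √(r g tanθ) = √(124 × 10.0 × tan 36.3°) = √(124 × 10.0 × 0.7346) = √910.9 = 30.18 m/s.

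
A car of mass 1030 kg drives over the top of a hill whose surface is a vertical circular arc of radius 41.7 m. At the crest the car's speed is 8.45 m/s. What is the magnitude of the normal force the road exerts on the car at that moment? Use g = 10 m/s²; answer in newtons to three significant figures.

At the crest the centripetal acceleration points downward (toward the centre of the arc), so mg − N = mv²/r.
N = m(g − v²/r) = 1030 × (10.0 − (8.45)²/41.7) = 1030 × (10.0 − 1.712) = 1030 × 8.288 = 8536 N.

8540 N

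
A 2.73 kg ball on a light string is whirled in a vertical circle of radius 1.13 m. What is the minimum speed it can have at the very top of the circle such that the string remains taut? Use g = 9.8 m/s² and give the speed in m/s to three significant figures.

At the top, both weight mg and T point toward the centre: T + mg = mv²/r.
At minimum speed T → 0, so mg = mv_min²/r ⇒ v_min = √(g r) = √(9.8 × 1.13) = 3.328 m/s.

3.33 m/s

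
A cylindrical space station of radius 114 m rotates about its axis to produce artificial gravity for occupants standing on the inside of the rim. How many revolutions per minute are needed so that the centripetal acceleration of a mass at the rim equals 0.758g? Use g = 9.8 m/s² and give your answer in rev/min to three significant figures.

Require ω²r = 0.758g, so ω = √(0.758 × 9.8/114) = 0.2553 rad/s.
In rev/min: ω × 60/(2π) = 0.2553 × 60/(2π) = 2.438 rev/min.

2.44 rev/min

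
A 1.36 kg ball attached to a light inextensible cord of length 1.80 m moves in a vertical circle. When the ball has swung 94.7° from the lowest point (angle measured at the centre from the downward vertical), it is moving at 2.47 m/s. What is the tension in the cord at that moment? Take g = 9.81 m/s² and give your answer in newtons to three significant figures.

Take the radial direction toward the centre of the circle as positive. The component of the weight along the string toward the centre is −mg cos φ (φ measured from the bottom), so Newton's second law along the string gives T − mg cos φ = m v²/r.
cos 94.7° = -0.08194, so T = m(v²/r + g cos φ) = 1.36 × ((2.47)²/1.80 + 9.81 × -0.08194) = 1.36 × (3.389 + (-0.8038)) = 1.36 × 2.586 = 3.516 N.

3.52 N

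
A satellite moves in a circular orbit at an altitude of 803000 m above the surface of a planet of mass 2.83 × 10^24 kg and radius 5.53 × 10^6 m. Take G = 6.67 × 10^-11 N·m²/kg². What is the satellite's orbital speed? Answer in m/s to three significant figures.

5460 m/s

Orbital radius r = R + h = 5.53 × 10^6 + 803000 = 6.333 × 10^6 m.
Gravity supplies the centripetal force: G M m / r² = m v² / r, so v = √(GM/r).
v = √(6.67 × 10^-11 × 2.83 × 10^24 / 6.333 × 10^6) = √(2.981 × 10^7) = 5459 m/s.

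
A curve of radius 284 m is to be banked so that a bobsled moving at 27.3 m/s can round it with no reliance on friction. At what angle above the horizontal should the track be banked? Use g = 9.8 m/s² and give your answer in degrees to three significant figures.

15.0°

With no friction, the horizontal component of the normal force provides the centripetal force: N sinθ = mv²/r, while N cosθ = mg vertically.
Dividing: tanθ = v²/(r g) = (27.3)²/(284 × 9.8) = 745.3/2783 = 0.2678.
θ = arctan(0.2678) = 14.99°.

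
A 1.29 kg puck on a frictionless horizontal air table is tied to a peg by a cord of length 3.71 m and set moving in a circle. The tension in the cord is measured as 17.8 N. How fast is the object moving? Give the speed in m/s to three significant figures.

T = m v²/r ⇒ v = √(T r / m) = √(17.8 × 3.71 / 1.29) = √51.19 = 7.155 m/s.

7.15 m/s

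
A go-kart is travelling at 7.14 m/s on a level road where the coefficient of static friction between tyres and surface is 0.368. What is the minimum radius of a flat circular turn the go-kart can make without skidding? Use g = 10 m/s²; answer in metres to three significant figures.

At the limit, μ_s m g = m v²/r, so r_min = v²/(μ_s g) = (7.14)²/(0.368 × 10.0) = 50.98/3.680 = 13.85 m.

13.9 m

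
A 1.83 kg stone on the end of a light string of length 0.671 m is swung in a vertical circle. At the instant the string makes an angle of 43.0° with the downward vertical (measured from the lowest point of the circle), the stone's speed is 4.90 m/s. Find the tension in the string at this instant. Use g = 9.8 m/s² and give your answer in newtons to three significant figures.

78.6 N

Take the radial direction toward the centre of the circle as positive. The component of the weight along the string toward the centre is −mg cos φ (φ measured from the bottom), so Newton's second law along the string gives T − mg cos φ = m v²/r.
cos 43.0° = 0.7314, so T = m(v²/r + g cos φ) = 1.83 × ((4.90)²/0.671 + 9.8 × 0.7314) = 1.83 × (35.78 + (7.167)) = 1.83 × 42.95 = 78.60 N.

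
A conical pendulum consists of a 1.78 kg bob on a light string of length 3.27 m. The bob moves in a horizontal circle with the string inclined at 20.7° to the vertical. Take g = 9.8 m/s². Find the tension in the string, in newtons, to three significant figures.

Vertically the bob has no acceleration, so T cosθ = mg.
T = mg/cosθ = 1.78 × 9.8 / cos 20.7° = 17.44/0.9354 = 18.65 N.

18.6 N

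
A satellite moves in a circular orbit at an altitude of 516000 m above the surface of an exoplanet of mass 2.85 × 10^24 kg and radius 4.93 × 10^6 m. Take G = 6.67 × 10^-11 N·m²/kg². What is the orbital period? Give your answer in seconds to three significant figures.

r = R + h = 4.93 × 10^6 + 516000 = 5.446 × 10^6 m. Gravity provides the centripetal force: G M m / r² = m v² / r ⇒ v = √(GM/r) = 5908 m/s.
T = 2πr/v = 2π × 5.446 × 10^6 / 5908 = 5792 s.

5790 s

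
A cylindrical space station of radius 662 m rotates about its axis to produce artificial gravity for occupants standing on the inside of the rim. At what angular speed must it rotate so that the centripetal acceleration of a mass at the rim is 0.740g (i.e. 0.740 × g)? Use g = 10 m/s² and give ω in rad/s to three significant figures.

0.106 rad/s

Centripetal acceleration a_c = ω²r. Setting ω²r = 0.740g:
ω = √(0.740g / r) = √(0.740 × 10.0 / 662) = √0.01118 = 0.1057 rad/s.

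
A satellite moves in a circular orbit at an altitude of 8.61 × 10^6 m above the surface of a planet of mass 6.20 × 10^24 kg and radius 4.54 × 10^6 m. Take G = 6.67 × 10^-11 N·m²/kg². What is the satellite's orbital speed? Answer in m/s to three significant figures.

Orbital radius r = R + h = 4.54 × 10^6 + 8.61 × 10^6 = 1.315 × 10^7 m.
Gravity supplies the centripetal force: G M m / r² = m v² / r, so v = √(GM/r).
v = √(6.67 × 10^-11 × 6.20 × 10^24 / 1.315 × 10^7) = √(3.145 × 10^7) = 5608 m/s.

5610 m/s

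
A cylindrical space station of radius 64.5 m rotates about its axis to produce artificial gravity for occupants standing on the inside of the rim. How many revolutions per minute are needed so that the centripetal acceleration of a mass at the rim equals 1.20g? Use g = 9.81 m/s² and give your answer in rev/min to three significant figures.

4.08 rev/min

Require ω²r = 1.20g, so ω = √(1.20 × 9.81/64.5) = 0.4272 rad/s.
In rev/min: ω × 60/(2π) = 0.4272 × 60/(2π) = 4.080 rev/min.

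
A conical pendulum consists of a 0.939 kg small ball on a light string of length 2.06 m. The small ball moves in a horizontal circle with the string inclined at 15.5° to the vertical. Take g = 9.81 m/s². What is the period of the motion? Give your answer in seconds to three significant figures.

r = L sinθ = 0.5505 m. From T sinθ = mω²r and T cosθ = mg: tanθ = ω²r/g, so ω² = g tanθ / r = g/(L cosθ).
ω = √(g/(L cosθ)) = √(9.81/(2.06 × 0.9636)) = √4.942 = 2.223 rad/s.
Period = 2π/ω = 2.826 s.

2.83 s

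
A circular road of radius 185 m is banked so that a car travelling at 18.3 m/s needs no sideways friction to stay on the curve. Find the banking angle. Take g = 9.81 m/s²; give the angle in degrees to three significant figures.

10.5°

For a frictionless banked turn: horizontally N sinθ = mv²/r and vertically N cosθ = mg.
Dividing: tanθ = v²/(r g) = (18.3)²/(185 × 9.81) = 334.9/1815 = 0.1845.
θ = arctan(0.1845) = 10.46°.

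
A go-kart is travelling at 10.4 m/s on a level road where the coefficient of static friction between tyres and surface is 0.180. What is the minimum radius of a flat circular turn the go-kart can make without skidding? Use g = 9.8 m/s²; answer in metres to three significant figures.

At the limit, μ_s m g = m v²/r, so r_min = v²/(μ_s g) = (10.4)²/(0.180 × 9.8) = 108.2/1.764 = 61.32 m.

61.3 m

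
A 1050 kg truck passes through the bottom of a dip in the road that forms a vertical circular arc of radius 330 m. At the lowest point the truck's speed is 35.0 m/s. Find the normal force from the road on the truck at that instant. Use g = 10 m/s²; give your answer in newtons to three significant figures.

At the lowest point, N points up (toward the centre) and the weight mg points down (away from the centre), so the net inward force is N − mg = mv²/r.
N = m(v²/r + g) = 1050 × ((35.0)²/330 + 10.0) = 1050 × (3.712 + 10.0) = 1050 × 13.71 = 14400 N.

14400 N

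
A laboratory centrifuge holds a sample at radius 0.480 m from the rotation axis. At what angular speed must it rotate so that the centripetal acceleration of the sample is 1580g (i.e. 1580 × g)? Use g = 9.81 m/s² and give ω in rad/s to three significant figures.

Centripetal acceleration a_c = ω²r. Setting ω²r = 1580g:
ω = √(1580g / r) = √(1580 × 9.81 / 0.480) = √32290 = 179.7 rad/s.

180 rad/s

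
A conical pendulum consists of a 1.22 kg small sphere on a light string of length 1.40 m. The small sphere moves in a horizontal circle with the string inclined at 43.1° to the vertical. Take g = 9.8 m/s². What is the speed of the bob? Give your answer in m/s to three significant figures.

The radius of the circle is r = L sinθ = 1.40 × sin 43.1° = 0.9566 m.
Horizontally T sinθ = mv²/r and vertically T cosθ = mg, so tanθ = v²/(rg).
v = √(r g tanθ) = √(0.9566 × 9.8 × 0.9358) = √8.773 = 2.962 m/s.

2.96 m/s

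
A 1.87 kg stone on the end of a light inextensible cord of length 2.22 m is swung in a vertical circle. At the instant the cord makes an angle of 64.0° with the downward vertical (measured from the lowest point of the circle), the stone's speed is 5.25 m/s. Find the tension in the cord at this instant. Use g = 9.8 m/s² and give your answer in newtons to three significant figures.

Take the radial direction toward the centre of the circle as positive. The component of the weight along the string toward the centre is −mg cos φ (φ measured from the bottom), so Newton's second law along the string gives T − mg cos φ = m v²/r.
cos 64.0° = 0.4384, so T = m(v²/r + g cos φ) = 1.87 × ((5.25)²/2.22 + 9.8 × 0.4384) = 1.87 × (12.42 + (4.296)) = 1.87 × 16.71 = 31.25 N.

31.3 N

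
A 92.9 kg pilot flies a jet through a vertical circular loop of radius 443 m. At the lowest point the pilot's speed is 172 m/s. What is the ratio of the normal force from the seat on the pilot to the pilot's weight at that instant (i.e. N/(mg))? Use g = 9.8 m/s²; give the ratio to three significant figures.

7.81

At the bottom, N − mg = mv²/r, so N = m(v²/r + g) and N/(mg) = v²/(rg) + 1 = (172)²/(443 × 9.8) + 1 = 6.814 + 1 = 7.814.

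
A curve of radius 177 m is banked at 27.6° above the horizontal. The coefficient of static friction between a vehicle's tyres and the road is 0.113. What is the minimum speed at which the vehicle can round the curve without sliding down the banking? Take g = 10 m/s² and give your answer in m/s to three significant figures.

26.2 m/s

At the minimum speed, friction acts up the slope at its limiting value f = μN. Radially (horizontal, toward centre): N sinθ − μN cosθ = mv²/r. Vertically: N cosθ + μN sinθ = mg.
Dividing: v² = r g (sinθ − μcosθ)/(cosθ + μsinθ).
sinθ − μcosθ = 0.4633 − 0.113×0.8862 = 0.3632; cosθ + μsinθ = 0.8862 + 0.113×0.4633 = 0.9386.
v² = 177 × 10.0 × 0.3632/0.9386 = 684.9 m²/s², so v = 26.17 m/s.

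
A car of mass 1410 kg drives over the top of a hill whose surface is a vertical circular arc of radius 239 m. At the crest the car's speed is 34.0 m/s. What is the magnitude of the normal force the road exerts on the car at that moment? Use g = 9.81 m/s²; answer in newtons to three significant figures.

7010 N

At the crest the centripetal acceleration points downward (toward the centre of the arc), so mg − N = mv²/r.
N = m(g − v²/r) = 1410 × (9.81 − (34.0)²/239) = 1410 × (9.81 − 4.837) = 1410 × 4.973 = 7012 N.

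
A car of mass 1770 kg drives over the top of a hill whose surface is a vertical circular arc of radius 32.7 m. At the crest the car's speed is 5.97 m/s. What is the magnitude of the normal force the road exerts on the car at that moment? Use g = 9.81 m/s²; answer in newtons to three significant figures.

15400 N

At the crest the centripetal acceleration points downward (toward the centre of the arc), so mg − N = mv²/r.
N = m(g − v²/r) = 1770 × (9.81 − (5.97)²/32.7) = 1770 × (9.81 − 1.090) = 1770 × 8.720 = 15430 N.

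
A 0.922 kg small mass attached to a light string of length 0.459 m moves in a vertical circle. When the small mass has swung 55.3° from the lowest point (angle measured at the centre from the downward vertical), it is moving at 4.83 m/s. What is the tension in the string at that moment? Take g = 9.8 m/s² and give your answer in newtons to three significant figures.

Take the radial direction toward the centre of the circle as positive. The component of the weight along the string toward the centre is −mg cos φ (φ measured from the bottom), so Newton's second law along the string gives T − mg cos φ = m v²/r.
cos 55.3° = 0.5693, so T = m(v²/r + g cos φ) = 0.922 × ((4.83)²/0.459 + 9.8 × 0.5693) = 0.922 × (50.83 + (5.579)) = 0.922 × 56.40 = 52.00 N.

52.0 N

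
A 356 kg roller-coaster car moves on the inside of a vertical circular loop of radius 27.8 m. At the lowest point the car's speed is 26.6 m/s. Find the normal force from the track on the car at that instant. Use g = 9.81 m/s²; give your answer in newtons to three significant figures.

12600 N

At the lowest point, N points up (toward the centre) and the weight mg points down (away from the centre), so the net inward force is N − mg = mv²/r.
N = m(v²/r + g) = 356 × ((26.6)²/27.8 + 9.81) = 356 × (25.45 + 9.81) = 356 × 35.26 = 12550 N.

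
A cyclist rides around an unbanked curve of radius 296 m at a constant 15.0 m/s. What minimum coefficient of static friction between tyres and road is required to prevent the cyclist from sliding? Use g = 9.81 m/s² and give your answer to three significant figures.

0.0775

Friction provides the centripetal force: μ_s m g = m v²/r, so μ_s = v²/(g r) = (15.00)²/(9.81 × 296) = 225.0/2904 = 0.07749.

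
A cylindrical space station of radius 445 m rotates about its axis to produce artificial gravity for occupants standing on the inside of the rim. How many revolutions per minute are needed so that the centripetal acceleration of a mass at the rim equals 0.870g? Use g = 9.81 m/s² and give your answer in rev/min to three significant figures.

Require ω²r = 0.870g, so ω = √(0.870 × 9.81/445) = 0.1385 rad/s.
In rev/min: ω × 60/(2π) = 0.1385 × 60/(2π) = 1.322 rev/min.

1.32 rev/min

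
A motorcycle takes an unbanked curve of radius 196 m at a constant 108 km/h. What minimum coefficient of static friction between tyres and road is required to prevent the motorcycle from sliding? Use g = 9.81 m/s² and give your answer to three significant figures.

0.468

v = 108/3.6 = 30.00 m/s.
Friction provides the centripetal force: μ_s m g = m v²/r, so μ_s = v²/(g r) = (30.00)²/(9.81 × 196) = 900.0/1923 = 0.4681.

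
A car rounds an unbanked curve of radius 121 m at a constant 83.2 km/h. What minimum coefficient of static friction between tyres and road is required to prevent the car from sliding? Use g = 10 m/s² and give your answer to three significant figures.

0.441

v = 83.2/3.6 = 23.11 m/s.
Friction provides the centripetal force: μ_s m g = m v²/r, so μ_s = v²/(g r) = (23.11)²/(10.0 × 121) = 534.1/1210 = 0.4414.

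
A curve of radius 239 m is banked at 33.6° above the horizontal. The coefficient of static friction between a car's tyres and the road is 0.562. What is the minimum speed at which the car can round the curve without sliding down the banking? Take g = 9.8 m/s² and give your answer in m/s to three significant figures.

13.2 m/s

At the minimum speed, friction acts up the slope at its limiting value f = μN. Radially (horizontal, toward centre): N sinθ − μN cosθ = mv²/r. Vertically: N cosθ + μN sinθ = mg.
Dividing: v² = r g (sinθ − μcosθ)/(cosθ + μsinθ).
sinθ − μcosθ = 0.5534 − 0.562×0.8329 = 0.08529; cosθ + μsinθ = 0.8329 + 0.562×0.5534 = 1.144.
v² = 239 × 9.8 × 0.08529/1.144 = 174.6 m²/s², so v = 13.21 m/s.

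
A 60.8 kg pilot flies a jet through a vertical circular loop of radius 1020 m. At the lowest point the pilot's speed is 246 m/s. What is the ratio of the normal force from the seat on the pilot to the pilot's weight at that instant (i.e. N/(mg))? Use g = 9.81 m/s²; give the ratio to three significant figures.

At the bottom, N − mg = mv²/r, so N = m(v²/r + g) and N/(mg) = v²/(rg) + 1 = (246)²/(1020 × 9.81) + 1 = 6.048 + 1 = 7.048.

7.05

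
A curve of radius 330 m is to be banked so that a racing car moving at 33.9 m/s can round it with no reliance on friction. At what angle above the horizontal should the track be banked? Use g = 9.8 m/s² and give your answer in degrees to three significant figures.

19.6°

For a frictionless banked turn: horizontally N sinθ = mv²/r and vertically N cosθ = mg.
Dividing: tanθ = v²/(r g) = (33.9)²/(330 × 9.8) = 1149/3234 = 0.3554.
θ = arctan(0.3554) = 19.56°.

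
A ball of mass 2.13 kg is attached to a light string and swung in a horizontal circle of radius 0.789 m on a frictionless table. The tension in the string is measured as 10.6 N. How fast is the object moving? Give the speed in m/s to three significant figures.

T = m v²/r ⇒ v = √(T r / m) = √(10.6 × 0.789 / 2.13) = √3.926 = 1.982 m/s.

1.98 m/s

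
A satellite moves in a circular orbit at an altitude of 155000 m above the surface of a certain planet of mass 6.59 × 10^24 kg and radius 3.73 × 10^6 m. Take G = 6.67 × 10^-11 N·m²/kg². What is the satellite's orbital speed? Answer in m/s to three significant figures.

10600 m/s

Orbital radius r = R + h = 3.73 × 10^6 + 155000 = 3.885 × 10^6 m.
Gravity supplies the centripetal force: G M m / r² = m v² / r, so v = √(GM/r).
v = √(6.67 × 10^-11 × 6.59 × 10^24 / 3.885 × 10^6) = √(1.131 × 10^8) = 10640 m/s.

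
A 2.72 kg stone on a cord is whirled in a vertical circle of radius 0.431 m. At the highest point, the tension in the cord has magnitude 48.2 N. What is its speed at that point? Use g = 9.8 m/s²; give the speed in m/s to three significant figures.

3.44 m/s

At the top, T + mg = mv²/r, so v = √(r(T/m + g)) = √(0.431 × (48.2/2.72 + 9.8)) = √(0.431 × 27.52) = √11.86 = 3.444 m/s.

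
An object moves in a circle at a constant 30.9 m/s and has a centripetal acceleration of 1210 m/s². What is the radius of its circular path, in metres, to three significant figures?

0.789 m

a_c = v²/r ⇒ r = v²/a_c = (30.9)²/1210 = 954.8/1210 = 0.7891 m.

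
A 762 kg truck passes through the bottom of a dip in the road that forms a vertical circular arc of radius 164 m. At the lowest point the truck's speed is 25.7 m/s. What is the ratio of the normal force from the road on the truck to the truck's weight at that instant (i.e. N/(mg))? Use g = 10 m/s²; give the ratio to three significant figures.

At the bottom, N − mg = mv²/r, so N = m(v²/r + g) and N/(mg) = v²/(rg) + 1 = (25.7)²/(164 × 10.0) + 1 = 0.4027 + 1 = 1.403.

1.40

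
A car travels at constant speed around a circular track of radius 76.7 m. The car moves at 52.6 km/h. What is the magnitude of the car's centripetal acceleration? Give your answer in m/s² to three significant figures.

2.78 m/s²

v = 52.6 km/h = 52.6/3.6 = 14.61 m/s.
a_c = v²/r = (14.61)²/76.7 = 213.5/76.7 = 2.783 m/s².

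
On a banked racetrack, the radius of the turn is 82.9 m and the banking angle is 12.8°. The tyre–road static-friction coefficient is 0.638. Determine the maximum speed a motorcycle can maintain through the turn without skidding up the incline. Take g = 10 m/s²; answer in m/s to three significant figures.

At the maximum speed, friction acts down the slope at its limiting value f = μN. Radially (horizontal, toward centre): N sinθ + μN cosθ = mv²/r. Vertically: N cosθ − μN sinθ = mg.
Dividing: v² = r g (sinθ + μcosθ)/(cosθ − μsinθ).
sinθ + μcosθ = 0.2215 + 0.638×0.9751 = 0.8437; cosθ − μsinθ = 0.9751 − 0.638×0.2215 = 0.8338.
v² = 82.9 × 10.0 × 0.8437/0.8338 = 838.8 m²/s², so v = 28.96 m/s.

29.0 m/s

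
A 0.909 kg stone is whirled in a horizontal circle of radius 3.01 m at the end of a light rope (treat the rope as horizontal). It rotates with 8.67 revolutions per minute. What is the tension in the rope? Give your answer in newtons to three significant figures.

ω = 8.67 rev/min × 2π/60 = 0.9079 rad/s, so v = ωr = 0.9079 × 3.01 = 2.733 m/s.
The tension is the only horizontal force, so it supplies the full centripetal force: T = m v²/r = 0.909 × (2.733)²/3.01 = 0.909 × 7.468/3.01 = 2.255 N.

2.26 N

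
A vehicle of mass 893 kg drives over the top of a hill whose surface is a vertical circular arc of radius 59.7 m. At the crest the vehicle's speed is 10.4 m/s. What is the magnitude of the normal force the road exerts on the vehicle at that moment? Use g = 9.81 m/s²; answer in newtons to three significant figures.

7140 N

At the crest the centripetal acceleration points downward (toward the centre of the arc), so mg − N = mv²/r.
N = m(g − v²/r) = 893 × (9.81 − (10.4)²/59.7) = 893 × (9.81 − 1.812) = 893 × 7.998 = 7142 N.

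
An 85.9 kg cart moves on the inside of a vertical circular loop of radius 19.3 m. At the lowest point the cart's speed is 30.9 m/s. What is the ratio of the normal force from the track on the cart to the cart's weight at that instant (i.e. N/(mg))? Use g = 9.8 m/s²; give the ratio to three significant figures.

6.05

At the bottom, N − mg = mv²/r, so N = m(v²/r + g) and N/(mg) = v²/(rg) + 1 = (30.9)²/(19.3 × 9.8) + 1 = 5.048 + 1 = 6.048.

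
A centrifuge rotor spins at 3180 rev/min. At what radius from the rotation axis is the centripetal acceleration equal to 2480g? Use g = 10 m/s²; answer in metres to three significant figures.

ω = 3180 rev/min × 2π/60 = 333.0 rad/s.
a_c = ω²r = 2480g ⇒ r = 2480 × 10.0 / (333.0)² = 24800/110900 = 0.2236 m.

0.224 m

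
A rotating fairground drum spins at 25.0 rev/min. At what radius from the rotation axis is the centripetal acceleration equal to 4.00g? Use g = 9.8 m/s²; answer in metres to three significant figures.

5.72 m

ω = 25.0 rev/min × 2π/60 = 2.618 rad/s.
a_c = ω²r = 4.00g ⇒ r = 4.00 × 9.8 / (2.618)² = 39.20/6.854 = 5.719 m.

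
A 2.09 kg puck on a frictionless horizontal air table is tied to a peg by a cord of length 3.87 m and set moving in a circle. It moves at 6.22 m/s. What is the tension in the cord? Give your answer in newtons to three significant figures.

20.9 N

The tension is the only horizontal force, so it supplies the full centripetal force: T = m v²/r = 2.09 × (6.220)²/3.87 = 2.09 × 38.69/3.87 = 20.89 N.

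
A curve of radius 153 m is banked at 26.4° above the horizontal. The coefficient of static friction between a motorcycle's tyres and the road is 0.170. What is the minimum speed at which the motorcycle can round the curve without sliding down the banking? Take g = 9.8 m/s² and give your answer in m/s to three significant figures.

At the minimum speed, friction acts up the slope at its limiting value f = μN. Radially (horizontal, toward centre): N sinθ − μN cosθ = mv²/r. Vertically: N cosθ + μN sinθ = mg.
Dividing: v² = r g (sinθ − μcosθ)/(cosθ + μsinθ).
sinθ − μcosθ = 0.4446 − 0.170×0.8957 = 0.2924; cosθ + μsinθ = 0.8957 + 0.170×0.4446 = 0.9713.
v² = 153 × 9.8 × 0.2924/0.9713 = 451.3 m²/s², so v = 21.24 m/s.

21.2 m/s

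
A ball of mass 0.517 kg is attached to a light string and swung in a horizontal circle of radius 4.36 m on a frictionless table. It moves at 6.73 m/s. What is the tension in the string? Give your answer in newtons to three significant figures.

The tension is the only horizontal force, so it supplies the full centripetal force: T = m v²/r = 0.517 × (6.730)²/4.36 = 0.517 × 45.29/4.36 = 5.371 N.

5.37 N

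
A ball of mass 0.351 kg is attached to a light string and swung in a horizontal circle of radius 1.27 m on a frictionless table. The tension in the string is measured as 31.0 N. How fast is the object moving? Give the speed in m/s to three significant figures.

10.6 m/s

T = m v²/r ⇒ v = √(T r / m) = √(31.0 × 1.27 / 0.351) = √112.2 = 10.59 m/s.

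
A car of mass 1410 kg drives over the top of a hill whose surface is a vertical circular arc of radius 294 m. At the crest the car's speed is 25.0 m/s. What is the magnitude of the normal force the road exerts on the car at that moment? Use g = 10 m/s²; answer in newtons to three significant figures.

11100 N

At the crest the centripetal acceleration points downward (toward the centre of the arc), so mg − N = mv²/r.
N = m(g − v²/r) = 1410 × (10.0 − (25.0)²/294) = 1410 × (10.0 − 2.126) = 1410 × 7.874 = 11100 N.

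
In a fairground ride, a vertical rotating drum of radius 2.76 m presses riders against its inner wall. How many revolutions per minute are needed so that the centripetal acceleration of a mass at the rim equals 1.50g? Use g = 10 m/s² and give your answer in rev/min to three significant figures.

22.3 rev/min

Require ω²r = 1.50g, so ω = √(1.50 × 10.0/2.76) = 2.331 rad/s.
In rev/min: ω × 60/(2π) = 2.331 × 60/(2π) = 22.26 rev/min.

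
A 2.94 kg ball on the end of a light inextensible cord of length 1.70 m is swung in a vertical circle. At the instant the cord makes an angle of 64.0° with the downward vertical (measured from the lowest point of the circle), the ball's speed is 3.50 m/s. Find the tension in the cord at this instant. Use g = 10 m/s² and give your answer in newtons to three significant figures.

Take the radial direction toward the centre of the circle as positive. The component of the weight along the string toward the centre is −mg cos φ (φ measured from the bottom), so Newton's second law along the string gives T − mg cos φ = m v²/r.
cos 64.0° = 0.4384, so T = m(v²/r + g cos φ) = 2.94 × ((3.50)²/1.70 + 10.0 × 0.4384) = 2.94 × (7.206 + (4.384)) = 2.94 × 11.59 = 34.07 N.

34.1 N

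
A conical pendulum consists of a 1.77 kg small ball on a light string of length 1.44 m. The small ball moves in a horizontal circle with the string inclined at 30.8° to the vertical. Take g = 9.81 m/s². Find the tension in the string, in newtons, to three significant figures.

20.2 N

Vertically the bob has no acceleration, so T cosθ = mg.
T = mg/cosθ = 1.77 × 9.81 / cos 30.8° = 17.36/0.8590 = 20.21 N.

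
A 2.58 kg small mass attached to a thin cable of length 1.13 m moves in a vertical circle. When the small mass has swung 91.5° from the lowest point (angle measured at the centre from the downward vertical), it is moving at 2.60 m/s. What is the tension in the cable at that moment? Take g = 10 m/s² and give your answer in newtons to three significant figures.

14.8 N

Take the radial direction toward the centre of the circle as positive. The component of the weight along the string toward the centre is −mg cos φ (φ measured from the bottom), so Newton's second law along the string gives T − mg cos φ = m v²/r.
cos 91.5° = -0.02618, so T = m(v²/r + g cos φ) = 2.58 × ((2.60)²/1.13 + 10.0 × -0.02618) = 2.58 × (5.982 + (-0.2618)) = 2.58 × 5.721 = 14.76 N.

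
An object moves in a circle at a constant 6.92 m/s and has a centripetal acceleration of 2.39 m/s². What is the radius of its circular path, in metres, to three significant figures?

20.0 m

a_c = v²/r ⇒ r = v²/a_c = (6.92)²/2.39 = 47.89/2.39 = 20.04 m.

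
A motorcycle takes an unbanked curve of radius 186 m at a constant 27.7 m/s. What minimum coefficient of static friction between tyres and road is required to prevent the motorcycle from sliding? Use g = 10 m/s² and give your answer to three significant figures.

0.413

Friction provides the centripetal force: μ_s m g = m v²/r, so μ_s = v²/(g r) = (27.70)²/(10.0 × 186) = 767.3/1860 = 0.4125.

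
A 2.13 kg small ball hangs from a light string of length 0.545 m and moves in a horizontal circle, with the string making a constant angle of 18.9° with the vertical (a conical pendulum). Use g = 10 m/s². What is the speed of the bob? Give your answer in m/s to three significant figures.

The radius of the circle is r = L sinθ = 0.545 × sin 18.9° = 0.1765 m.
Horizontally T sinθ = mv²/r and vertically T cosθ = mg, so tanθ = v²/(rg).
v = √(r g tanθ) = √(0.1765 × 10.0 × 0.3424) = √0.6044 = 0.7774 m/s.

0.777 m/s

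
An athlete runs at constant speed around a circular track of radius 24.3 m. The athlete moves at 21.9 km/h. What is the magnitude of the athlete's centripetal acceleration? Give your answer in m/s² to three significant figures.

1.52 m/s²

v = 21.9 km/h = 21.9/3.6 = 6.083 m/s.
a_c = v²/r = (6.083)²/24.3 = 37.01/24.3 = 1.523 m/s².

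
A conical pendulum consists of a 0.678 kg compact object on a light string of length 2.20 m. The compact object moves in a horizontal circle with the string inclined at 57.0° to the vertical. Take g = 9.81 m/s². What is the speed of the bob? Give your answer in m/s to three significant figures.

5.28 m/s

The radius of the circle is r = L sinθ = 2.20 × sin 57.0° = 1.845 m.
Horizontally T sinθ = mv²/r and vertically T cosθ = mg, so tanθ = v²/(rg).
v = √(r g tanθ) = √(1.845 × 9.81 × 1.540) = √27.87 = 5.279 m/s.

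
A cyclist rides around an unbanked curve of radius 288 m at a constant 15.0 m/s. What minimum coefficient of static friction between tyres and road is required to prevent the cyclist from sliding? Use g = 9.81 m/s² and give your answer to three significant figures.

0.0796

Friction provides the centripetal force: μ_s m g = m v²/r, so μ_s = v²/(g r) = (15.00)²/(9.81 × 288) = 225.0/2825 = 0.07964.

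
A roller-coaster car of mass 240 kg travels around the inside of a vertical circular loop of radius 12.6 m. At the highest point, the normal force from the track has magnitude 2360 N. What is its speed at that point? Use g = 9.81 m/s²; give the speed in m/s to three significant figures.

15.7 m/s

At the top, N + mg = mv²/r, so v = √(r(N/m + g)) = √(12.6 × (2360/240 + 9.81)) = √(12.6 × 19.64) = √247.5 = 15.73 m/s.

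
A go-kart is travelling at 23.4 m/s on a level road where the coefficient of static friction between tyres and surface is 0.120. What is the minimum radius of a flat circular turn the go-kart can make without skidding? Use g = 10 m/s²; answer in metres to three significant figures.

456 m

At the limit, μ_s m g = m v²/r, so r_min = v²/(μ_s g) = (23.4)²/(0.120 × 10.0) = 547.6/1.200 = 456.3 m.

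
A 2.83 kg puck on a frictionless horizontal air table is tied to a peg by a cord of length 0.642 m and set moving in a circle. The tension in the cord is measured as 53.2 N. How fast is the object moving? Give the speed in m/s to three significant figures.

T = m v²/r ⇒ v = √(T r / m) = √(53.2 × 0.642 / 2.83) = √12.07 = 3.474 m/s.

3.47 m/s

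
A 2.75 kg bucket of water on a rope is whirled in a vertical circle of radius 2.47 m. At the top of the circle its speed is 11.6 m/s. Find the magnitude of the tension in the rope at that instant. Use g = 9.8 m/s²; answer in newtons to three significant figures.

123 N

At the top, both T and the weight mg point inward (toward the centre), so T + mg = mv²/r.
T = m(v²/r − g) = 2.75 × ((11.6)²/2.47 − 9.8) = 2.75 × (54.48 − 9.8) = 2.75 × 44.68 = 122.9 N.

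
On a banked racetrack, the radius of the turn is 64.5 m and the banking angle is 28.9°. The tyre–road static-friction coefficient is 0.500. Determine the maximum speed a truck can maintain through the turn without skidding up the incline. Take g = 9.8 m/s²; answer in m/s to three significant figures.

30.3 m/s

At the maximum speed, friction acts down the slope at its limiting value f = μN. Radially (horizontal, toward centre): N sinθ + μN cosθ = mv²/r. Vertically: N cosθ − μN sinθ = mg.
Dividing: v² = r g (sinθ + μcosθ)/(cosθ − μsinθ).
sinθ + μcosθ = 0.4833 + 0.500×0.8755 = 0.9210; cosθ − μsinθ = 0.8755 − 0.500×0.4833 = 0.6338.
v² = 64.5 × 9.8 × 0.9210/0.6338 = 918.5 m²/s², so v = 30.31 m/s.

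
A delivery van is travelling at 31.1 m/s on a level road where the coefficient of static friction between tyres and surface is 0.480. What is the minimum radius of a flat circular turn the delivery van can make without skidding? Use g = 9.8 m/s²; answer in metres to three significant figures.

206 m

At the limit, μ_s m g = m v²/r, so r_min = v²/(μ_s g) = (31.1)²/(0.480 × 9.8) = 967.2/4.704 = 205.6 m.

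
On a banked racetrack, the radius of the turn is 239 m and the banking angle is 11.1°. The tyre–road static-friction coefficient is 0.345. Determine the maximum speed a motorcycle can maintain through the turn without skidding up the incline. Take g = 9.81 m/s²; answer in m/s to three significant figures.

At the maximum speed, friction acts down the slope at its limiting value f = μN. Radially (horizontal, toward centre): N sinθ + μN cosθ = mv²/r. Vertically: N cosθ − μN sinθ = mg.
Dividing: v² = r g (sinθ + μcosθ)/(cosθ − μsinθ).
sinθ + μcosθ = 0.1925 + 0.345×0.9813 = 0.5311; cosθ − μsinθ = 0.9813 − 0.345×0.1925 = 0.9149.
v² = 239 × 9.81 × 0.5311/0.9149 = 1361 m²/s², so v = 36.89 m/s.

36.9 m/s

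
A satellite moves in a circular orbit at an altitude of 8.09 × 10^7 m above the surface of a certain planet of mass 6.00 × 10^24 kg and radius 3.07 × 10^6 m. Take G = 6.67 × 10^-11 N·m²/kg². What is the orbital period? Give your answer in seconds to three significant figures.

r = R + h = 3.07 × 10^6 + 8.09 × 10^7 = 8.397 × 10^7 m. Gravity provides the centripetal force: G M m / r² = m v² / r ⇒ v = √(GM/r) = 2183 m/s.
T = 2πr/v = 2π × 8.397 × 10^7 / 2183 = 241700 s.

242000 s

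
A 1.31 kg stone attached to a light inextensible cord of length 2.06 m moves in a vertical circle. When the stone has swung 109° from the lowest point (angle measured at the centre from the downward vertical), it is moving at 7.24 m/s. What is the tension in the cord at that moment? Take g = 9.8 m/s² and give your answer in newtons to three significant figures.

Take the radial direction toward the centre of the circle as positive. The component of the weight along the string toward the centre is −mg cos φ (φ measured from the bottom), so Newton's second law along the string gives T − mg cos φ = m v²/r.
cos 109° = -0.3256, so T = m(v²/r + g cos φ) = 1.31 × ((7.24)²/2.06 + 9.8 × -0.3256) = 1.31 × (25.45 + (-3.191)) = 1.31 × 22.25 = 29.15 N.

29.2 N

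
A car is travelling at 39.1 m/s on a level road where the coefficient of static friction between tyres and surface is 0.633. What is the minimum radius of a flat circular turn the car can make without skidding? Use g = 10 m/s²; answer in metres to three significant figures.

At the limit, μ_s m g = m v²/r, so r_min = v²/(μ_s g) = (39.1)²/(0.633 × 10.0) = 1529/6.330 = 241.5 m.

242 m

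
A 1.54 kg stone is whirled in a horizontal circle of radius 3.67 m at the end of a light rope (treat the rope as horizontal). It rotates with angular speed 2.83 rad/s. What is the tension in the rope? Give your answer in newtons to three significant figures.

v = ωr = 2.83 × 3.67 = 10.39 m/s.
The tension is the only horizontal force, so it supplies the full centripetal force: T = m v²/r = 1.54 × (10.39)²/3.67 = 1.54 × 107.9/3.67 = 45.26 N.

45.3 N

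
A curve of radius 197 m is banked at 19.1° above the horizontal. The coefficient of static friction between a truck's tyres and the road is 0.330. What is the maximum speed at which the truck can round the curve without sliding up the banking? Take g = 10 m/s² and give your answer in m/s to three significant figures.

At the maximum speed, friction acts down the slope at its limiting value f = μN. Radially (horizontal, toward centre): N sinθ + μN cosθ = mv²/r. Vertically: N cosθ − μN sinθ = mg.
Dividing: v² = r g (sinθ + μcosθ)/(cosθ − μsinθ).
sinθ + μcosθ = 0.3272 + 0.330×0.9449 = 0.6391; cosθ − μsinθ = 0.9449 − 0.330×0.3272 = 0.8370.
v² = 197 × 10.0 × 0.6391/0.8370 = 1504 m²/s², so v = 38.78 m/s.

38.8 m/s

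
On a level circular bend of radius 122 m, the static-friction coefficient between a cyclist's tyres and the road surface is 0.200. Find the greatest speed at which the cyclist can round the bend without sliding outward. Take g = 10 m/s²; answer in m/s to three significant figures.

Friction provides the centripetal force on a flat curve. At maximum speed it is at its limiting value: μ_s m g = m v²/r.
Mass cancels: v_max = √(μ_s g r) = √(0.200 × 10.0 × 122) = √244.0 = 15.62 m/s.

15.6 m/s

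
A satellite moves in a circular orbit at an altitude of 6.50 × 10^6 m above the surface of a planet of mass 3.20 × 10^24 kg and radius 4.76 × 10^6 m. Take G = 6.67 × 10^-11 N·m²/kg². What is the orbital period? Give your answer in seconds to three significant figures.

r = R + h = 4.76 × 10^6 + 6.50 × 10^6 = 1.126 × 10^7 m. Gravity provides the centripetal force: G M m / r² = m v² / r ⇒ v = √(GM/r) = 4354 m/s.
T = 2πr/v = 2π × 1.126 × 10^7 / 4354 = 16250 s.

16200 s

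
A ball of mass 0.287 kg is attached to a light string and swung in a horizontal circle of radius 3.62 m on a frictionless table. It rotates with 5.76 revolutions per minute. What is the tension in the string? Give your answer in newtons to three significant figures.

0.378 N

ω = 5.76 rev/min × 2π/60 = 0.6032 rad/s, so v = ωr = 0.6032 × 3.62 = 2.184 m/s.
The tension is the only horizontal force, so it supplies the full centripetal force: T = m v²/r = 0.287 × (2.184)²/3.62 = 0.287 × 4.768/3.62 = 0.3780 N.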